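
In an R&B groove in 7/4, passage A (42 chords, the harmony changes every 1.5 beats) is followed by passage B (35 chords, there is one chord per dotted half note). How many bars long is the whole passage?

A: 42 × 1.5 = 63 beats = 9 bars.
B: 35 × 3 = 105 beats = 15 bars.
Total: 9 + 15 = 24 bars.

24 bars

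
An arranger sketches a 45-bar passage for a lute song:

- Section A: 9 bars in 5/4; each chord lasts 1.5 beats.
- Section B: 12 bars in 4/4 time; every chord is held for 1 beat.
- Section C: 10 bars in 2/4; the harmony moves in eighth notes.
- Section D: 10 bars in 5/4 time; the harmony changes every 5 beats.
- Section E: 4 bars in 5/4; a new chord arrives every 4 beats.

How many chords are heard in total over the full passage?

A: 9 bars × 5 beats = 45 beats; 1.5 beats/chord → 30 chords.
B: 12 bars × 4 beats = 48 beats; 1 beat/chord → 48 chords.
C: 10 bars × 2 beats = 20 beats; 0.5 beats/chord → 40 chords.
D: 10 bars × 5 beats = 50 beats; 5 beats/chord → 10 chords.
E: 4 bars × 5 beats = 20 beats; 4 beats/chord → 5 chords.
Total: 30 + 48 + 40 + 10 + 5 = 133.

133 chords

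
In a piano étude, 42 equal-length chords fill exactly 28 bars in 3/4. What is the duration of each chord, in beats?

2 beats

28 bars × 3 beats/bar = 84 beats total.
84 beats ÷ 42 chords = 2 beats per chord.
(That is a half note.)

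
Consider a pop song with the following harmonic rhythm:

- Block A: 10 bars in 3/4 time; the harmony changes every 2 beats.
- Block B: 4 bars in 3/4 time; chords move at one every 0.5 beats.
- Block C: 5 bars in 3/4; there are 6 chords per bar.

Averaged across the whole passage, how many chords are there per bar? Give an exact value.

A: 10 bars of 3 beats is 30 beats; at 2 beats each that's 15 chords.
B: 4 bars of 3 beats is 12 beats; at 0.5 beats each that's 24 chords.
C: 5 bars of 3 beats is 15 beats; at 0.5 beats each that's 30 chords.
Overall: 69 chords over 19 bars → 69/19 = 69/19 chords per bar.

69/19 chords per bar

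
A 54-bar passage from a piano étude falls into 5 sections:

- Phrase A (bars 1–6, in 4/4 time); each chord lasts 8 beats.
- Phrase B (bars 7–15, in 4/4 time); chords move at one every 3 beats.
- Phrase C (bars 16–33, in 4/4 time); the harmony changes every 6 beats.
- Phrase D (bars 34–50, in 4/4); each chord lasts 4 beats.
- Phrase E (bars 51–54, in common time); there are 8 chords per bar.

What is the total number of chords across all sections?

A: 6·4 = 24 beats, 24/8 = 3 chords.
B: 9·4 = 36 beats, 36/3 = 12 chords.
C: 18·4 = 72 beats, 72/6 = 12 chords.
D: 17·4 = 68 beats, 68/4 = 17 chords.
E: 4·4 = 16 beats, 16/0.5 = 32 chords.
Total: 3 + 12 + 12 + 17 + 32 = 76.

76 chords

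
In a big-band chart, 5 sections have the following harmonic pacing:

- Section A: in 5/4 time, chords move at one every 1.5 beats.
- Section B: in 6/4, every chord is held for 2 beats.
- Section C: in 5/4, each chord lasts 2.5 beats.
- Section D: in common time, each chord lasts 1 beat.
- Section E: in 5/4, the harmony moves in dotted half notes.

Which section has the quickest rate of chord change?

A: each chord is 1.5 beats in 5/4, so 10/3 per bar.
B: each chord is 2 beats in 6/4, so 3 per bar.
C: each chord is 2.5 beats in 5/4, so 2 per bar.
D: each chord is 1 beat in 4/4, so 4 per bar.
E: each chord is 3 beats in 5/4, so 5/3 per bar.
Fastest is D at 4 chords/bar.

Section D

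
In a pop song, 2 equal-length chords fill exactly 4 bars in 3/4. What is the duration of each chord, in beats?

6 beats

4 bars × 3 beats/bar = 12 beats total.
12 beats ÷ 2 chords = 6 beats per chord.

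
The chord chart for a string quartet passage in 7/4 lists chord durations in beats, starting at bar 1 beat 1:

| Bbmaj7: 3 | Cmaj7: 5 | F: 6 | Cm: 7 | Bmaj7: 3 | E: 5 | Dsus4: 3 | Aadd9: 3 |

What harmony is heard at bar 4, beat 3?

Bmaj7

Beat 3 of bar 4 is beat (4−1)×7 + 3 = 24 overall.
Running totals: Bbmaj7 ends at 3, Cmaj7 ends at 8, F ends at 14, Cm ends at 21, Bmaj7 ends at 24.
Beat 24 falls within Bmaj7.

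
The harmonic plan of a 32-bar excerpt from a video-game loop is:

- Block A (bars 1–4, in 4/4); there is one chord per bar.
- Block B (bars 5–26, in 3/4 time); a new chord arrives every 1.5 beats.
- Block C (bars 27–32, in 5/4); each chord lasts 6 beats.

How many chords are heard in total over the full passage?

A has 16 beats and chords last 4 each, so 4 chords.
B has 66 beats and chords last 1.5 each, so 44 chords.
C has 30 beats and chords last 6 each, so 5 chords.
Total: 4 + 44 + 5 = 53.

53 chords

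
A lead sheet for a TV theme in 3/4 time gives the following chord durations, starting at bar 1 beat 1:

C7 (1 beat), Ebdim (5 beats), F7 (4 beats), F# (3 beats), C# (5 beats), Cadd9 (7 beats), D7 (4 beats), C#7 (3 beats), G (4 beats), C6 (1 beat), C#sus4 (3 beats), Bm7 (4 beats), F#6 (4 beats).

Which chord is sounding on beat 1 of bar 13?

Beat 1 of bar 13 is beat (13−1)×3 + 1 = 37 overall.
Running totals: C7 ends at 1, Ebdim ends at 6, F7 ends at 10, F# ends at 13, C# ends at 18, Cadd9 ends at 25, D7 ends at 29, C#7 ends at 32, G ends at 36, C6 ends at 37.
Beat 37 falls within C6.

C6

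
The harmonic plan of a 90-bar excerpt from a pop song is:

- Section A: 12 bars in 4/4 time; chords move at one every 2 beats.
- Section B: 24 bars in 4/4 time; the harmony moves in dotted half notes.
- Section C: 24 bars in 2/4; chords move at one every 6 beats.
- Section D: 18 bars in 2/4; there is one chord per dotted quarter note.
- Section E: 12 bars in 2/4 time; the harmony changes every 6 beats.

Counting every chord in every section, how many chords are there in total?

A has 48 beats and chords last 2 each, so 24 chords.
B has 96 beats and chords last 3 each, so 32 chords.
C has 48 beats and chords last 6 each, so 8 chords.
D has 36 beats and chords last 1.5 each, so 24 chords.
E has 24 beats and chords last 6 each, so 4 chords.
Total: 24 + 32 + 8 + 24 + 4 = 92.

92 chords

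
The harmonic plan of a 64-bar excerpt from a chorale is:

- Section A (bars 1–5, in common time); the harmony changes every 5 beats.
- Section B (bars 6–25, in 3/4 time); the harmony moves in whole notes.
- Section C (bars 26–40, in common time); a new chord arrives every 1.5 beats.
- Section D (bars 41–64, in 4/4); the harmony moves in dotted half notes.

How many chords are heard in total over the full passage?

91 chords

A: 5 bars × 4 beats = 20 beats; 5 beats/chord → 4 chords.
B: 20 bars × 3 beats = 60 beats; 4 beats/chord → 15 chords.
C: 15 bars × 4 beats = 60 beats; 1.5 beats/chord → 40 chords.
D: 24 bars × 4 beats = 96 beats; 3 beats/chord → 32 chords.
Total: 4 + 15 + 40 + 32 = 91.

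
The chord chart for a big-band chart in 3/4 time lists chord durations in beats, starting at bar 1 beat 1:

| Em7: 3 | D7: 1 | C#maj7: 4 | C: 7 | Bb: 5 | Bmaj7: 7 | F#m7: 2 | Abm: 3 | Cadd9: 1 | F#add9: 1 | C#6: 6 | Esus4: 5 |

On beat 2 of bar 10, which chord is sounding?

Beat 2 of bar 10 is beat (10−1)×3 + 2 = 29 overall.
Running totals: Em7 ends at 3, D7 ends at 4, C#maj7 ends at 8, C ends at 15, Bb ends at 20, Bmaj7 ends at 27, F#m7 ends at 29.
Beat 29 falls within F#m7.

F#m7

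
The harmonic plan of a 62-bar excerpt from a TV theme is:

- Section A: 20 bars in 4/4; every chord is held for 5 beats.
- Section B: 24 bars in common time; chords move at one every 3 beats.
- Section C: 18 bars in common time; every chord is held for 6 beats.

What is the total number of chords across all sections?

60 chords

A: 20·4 = 80 beats, 80/5 = 16 chords.
B: 24·4 = 96 beats, 96/3 = 32 chords.
C: 18·4 = 72 beats, 72/6 = 12 chords.
Total: 16 + 32 + 12 = 60.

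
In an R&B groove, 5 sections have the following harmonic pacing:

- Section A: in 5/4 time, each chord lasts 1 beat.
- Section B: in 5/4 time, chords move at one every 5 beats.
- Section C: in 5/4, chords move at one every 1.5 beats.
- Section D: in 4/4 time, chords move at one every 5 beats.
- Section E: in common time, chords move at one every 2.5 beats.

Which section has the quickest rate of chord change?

Section A

A: 5 beats/bar ÷ 1 beat/chord = 5 chords/bar.
B: 5 beats/bar ÷ 5 beats/chord = 1 chord/bar.
C: 5 beats/bar ÷ 1.5 beats/chord = 10/3 chords/bar.
D: 4 beats/bar ÷ 5 beats/chord = 0.8 chords/bar.
E: 4 beats/bar ÷ 2.5 beats/chord = 1.6 chords/bar.
Fastest is A at 5 chords/bar.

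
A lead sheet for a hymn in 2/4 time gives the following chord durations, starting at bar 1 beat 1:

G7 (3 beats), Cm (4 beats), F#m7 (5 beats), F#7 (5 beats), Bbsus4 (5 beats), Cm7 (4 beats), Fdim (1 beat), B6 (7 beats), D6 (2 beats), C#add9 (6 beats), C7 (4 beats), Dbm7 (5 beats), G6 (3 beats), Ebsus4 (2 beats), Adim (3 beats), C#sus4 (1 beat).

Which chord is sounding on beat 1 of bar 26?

Dbm7

Beat 1 of bar 26 is beat (26−1)×2 + 1 = 51 overall.
Running totals: G7 ends at 3, Cm ends at 7, F#m7 ends at 12, F#7 ends at 17, Bbsus4 ends at 22, Cm7 ends at 26, Fdim ends at 27, B6 ends at 34, D6 ends at 36, C#add9 ends at 42, C7 ends at 46, Dbm7 ends at 51.
Beat 51 falls within Dbm7.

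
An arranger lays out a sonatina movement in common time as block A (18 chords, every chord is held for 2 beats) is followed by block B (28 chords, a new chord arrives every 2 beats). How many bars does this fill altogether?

A: 18 × 2 = 36 beats = 9 bars.
B: 28 × 2 = 56 beats = 14 bars.
Total: 9 + 14 = 23 bars.

23 bars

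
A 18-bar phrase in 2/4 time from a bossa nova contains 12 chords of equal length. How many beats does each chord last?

3 beats

18 bars × 2 beats/bar = 36 beats total.
36 beats ÷ 12 chords = 3 beats per chord.
(That is a dotted half note.)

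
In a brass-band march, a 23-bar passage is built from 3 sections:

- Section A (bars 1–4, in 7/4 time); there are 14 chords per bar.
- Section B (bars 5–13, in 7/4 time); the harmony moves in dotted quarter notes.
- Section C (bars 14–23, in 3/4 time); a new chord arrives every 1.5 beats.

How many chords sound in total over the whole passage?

118 chords

A: 4·7 = 28 beats, 28/0.5 = 56 chords.
B: 9·7 = 63 beats, 63/1.5 = 42 chords.
C: 10·3 = 30 beats, 30/1.5 = 20 chords.
Total: 56 + 42 + 20 = 118.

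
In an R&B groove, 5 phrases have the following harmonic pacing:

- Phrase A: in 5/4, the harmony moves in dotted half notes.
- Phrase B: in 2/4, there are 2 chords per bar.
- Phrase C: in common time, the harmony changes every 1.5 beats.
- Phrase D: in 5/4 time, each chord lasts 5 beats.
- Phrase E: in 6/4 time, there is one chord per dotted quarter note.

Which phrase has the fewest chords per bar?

Phrase D

A: 5 beats/bar ÷ 3 beats/chord = 5/3 chords/bar.
B: 2 beats/bar ÷ 1 beat/chord = 2 chords/bar.
C: 4 beats/bar ÷ 1.5 beats/chord = 8/3 chords/bar.
D: 5 beats/bar ÷ 5 beats/chord = 1 chord/bar.
E: 6 beats/bar ÷ 1.5 beats/chord = 4 chords/bar.
Slowest is D at 1 chords/bar.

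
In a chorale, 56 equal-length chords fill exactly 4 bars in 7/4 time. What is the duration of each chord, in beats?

0.5 beats

4 bars × 7 beats/bar = 28 beats total.
28 beats ÷ 56 chords = 0.5 beats per chord.
(That is an eighth note.)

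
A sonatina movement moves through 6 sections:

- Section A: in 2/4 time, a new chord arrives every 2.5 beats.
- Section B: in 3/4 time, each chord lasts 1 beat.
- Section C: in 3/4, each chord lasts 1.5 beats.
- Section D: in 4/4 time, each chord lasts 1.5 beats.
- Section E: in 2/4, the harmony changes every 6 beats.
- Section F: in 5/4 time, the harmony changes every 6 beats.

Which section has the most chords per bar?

Section B

A: each chord is 2.5 beats in 2/4, so 0.8 per bar.
B: each chord is 1 beat in 3/4, so 3 per bar.
C: each chord is 1.5 beats in 3/4, so 2 per bar.
D: each chord is 1.5 beats in 4/4, so 8/3 per bar.
E: each chord is 6 beats in 2/4, so 1/3 per bar.
F: each chord is 6 beats in 5/4, so 5/6 per bar.
Fastest is B at 3 chords/bar.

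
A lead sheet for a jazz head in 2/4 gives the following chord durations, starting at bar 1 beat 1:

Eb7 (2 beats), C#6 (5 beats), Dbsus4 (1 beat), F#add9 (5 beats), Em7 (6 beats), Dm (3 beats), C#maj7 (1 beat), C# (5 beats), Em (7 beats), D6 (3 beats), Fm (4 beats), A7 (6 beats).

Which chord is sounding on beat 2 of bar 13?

Beat 2 of bar 13 is beat (13−1)×2 + 2 = 26 overall.
Running totals: Eb7 ends at 2, C#6 ends at 7, Dbsus4 ends at 8, F#add9 ends at 13, Em7 ends at 19, Dm ends at 22, C#maj7 ends at 23, C# ends at 28.
Beat 26 falls within C#.

C#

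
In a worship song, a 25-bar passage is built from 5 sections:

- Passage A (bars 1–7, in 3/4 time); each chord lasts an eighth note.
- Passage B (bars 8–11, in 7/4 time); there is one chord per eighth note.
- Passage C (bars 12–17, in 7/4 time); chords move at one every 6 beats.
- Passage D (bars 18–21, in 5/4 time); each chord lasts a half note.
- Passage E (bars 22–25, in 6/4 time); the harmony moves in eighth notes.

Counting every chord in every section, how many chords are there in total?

163 chords

A: 7 bars × 3 beats = 21 beats; 0.5 beats/chord → 42 chords.
B: 4 bars × 7 beats = 28 beats; 0.5 beats/chord → 56 chords.
C: 6 bars × 7 beats = 42 beats; 6 beats/chord → 7 chords.
D: 4 bars × 5 beats = 20 beats; 2 beats/chord → 10 chords.
E: 4 bars × 6 beats = 24 beats; 0.5 beats/chord → 48 chords.
Total: 42 + 56 + 7 + 10 + 48 = 163.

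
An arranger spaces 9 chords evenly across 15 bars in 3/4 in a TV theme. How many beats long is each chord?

5 beats

15 bars × 3 beats/bar = 45 beats total.
45 beats ÷ 9 chords = 5 beats per chord.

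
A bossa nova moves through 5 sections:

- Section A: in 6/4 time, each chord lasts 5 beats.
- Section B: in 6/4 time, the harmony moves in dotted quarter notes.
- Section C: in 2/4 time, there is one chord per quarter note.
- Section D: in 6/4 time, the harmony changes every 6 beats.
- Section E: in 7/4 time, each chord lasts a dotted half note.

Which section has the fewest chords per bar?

A: 6/5 = 1.2 chords/bar.
B: 6/1.5 = 4 chords/bar.
C: 2/1 = 2 chords/bar.
D: 6/6 = 1 chord/bar.
E: 7/3 = 7/3 chords/bar.
Slowest is D at 1 chords/bar.

Section D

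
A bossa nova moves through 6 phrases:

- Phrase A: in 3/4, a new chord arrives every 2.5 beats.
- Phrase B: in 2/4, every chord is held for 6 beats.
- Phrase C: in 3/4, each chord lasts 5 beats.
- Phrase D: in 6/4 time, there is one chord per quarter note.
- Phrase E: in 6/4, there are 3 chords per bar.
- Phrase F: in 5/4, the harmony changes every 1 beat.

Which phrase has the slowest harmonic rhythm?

Phrase B

A: 3/2.5 = 1.2 chords/bar.
B: 2/6 = 1/3 chords/bar.
C: 3/5 = 0.6 chords/bar.
D: 6/1 = 6 chords/bar.
E: 6/2 = 3 chords/bar.
F: 5/1 = 5 chords/bar.
Slowest is B at 1/3 chords/bar.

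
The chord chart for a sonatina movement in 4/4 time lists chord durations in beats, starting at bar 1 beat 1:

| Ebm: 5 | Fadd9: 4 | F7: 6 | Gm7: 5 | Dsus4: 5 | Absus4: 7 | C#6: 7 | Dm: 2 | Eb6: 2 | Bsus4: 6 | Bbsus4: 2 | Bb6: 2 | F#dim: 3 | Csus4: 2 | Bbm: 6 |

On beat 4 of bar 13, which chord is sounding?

Beat 4 of bar 13 is beat (13−1)×4 + 4 = 52 overall.
Running totals: Ebm ends at 5, Fadd9 ends at 9, F7 ends at 15, Gm7 ends at 20, Dsus4 ends at 25, Absus4 ends at 32, C#6 ends at 39, Dm ends at 41, Eb6 ends at 43, Bsus4 ends at 49, Bbsus4 ends at 51, Bb6 ends at 53.
Beat 52 falls within Bb6.

Bb6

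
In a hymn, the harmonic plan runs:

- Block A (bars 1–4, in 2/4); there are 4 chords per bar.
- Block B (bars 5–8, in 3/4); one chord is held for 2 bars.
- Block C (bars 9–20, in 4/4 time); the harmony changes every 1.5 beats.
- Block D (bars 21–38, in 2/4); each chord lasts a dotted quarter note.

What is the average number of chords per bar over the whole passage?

37/19 chords per bar

A: 4 × 2 = 8 beats ÷ 0.5 = 16 chords.
B: 4 × 3 = 12 beats ÷ 6 = 2 chords.
C: 12 × 4 = 48 beats ÷ 1.5 = 32 chords.
D: 18 × 2 = 36 beats ÷ 1.5 = 24 chords.
Overall: 74 chords over 38 bars → 74/38 = 37/19 chords per bar.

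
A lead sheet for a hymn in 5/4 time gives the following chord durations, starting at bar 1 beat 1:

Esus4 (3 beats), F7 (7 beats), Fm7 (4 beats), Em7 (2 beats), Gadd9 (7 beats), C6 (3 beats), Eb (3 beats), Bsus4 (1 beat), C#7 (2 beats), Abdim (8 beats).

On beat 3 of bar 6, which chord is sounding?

Eb

Beat 3 of bar 6 is beat (6−1)×5 + 3 = 28 overall.
Running totals: Esus4 ends at 3, F7 ends at 10, Fm7 ends at 14, Em7 ends at 16, Gadd9 ends at 23, C6 ends at 26, Eb ends at 29.
Beat 28 falls within Eb.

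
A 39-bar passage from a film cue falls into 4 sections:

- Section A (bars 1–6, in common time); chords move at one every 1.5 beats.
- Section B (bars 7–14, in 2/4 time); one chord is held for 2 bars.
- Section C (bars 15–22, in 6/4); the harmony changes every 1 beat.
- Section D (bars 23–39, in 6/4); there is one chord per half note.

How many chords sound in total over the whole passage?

119 chords

A: 6·4 = 24 beats, 24/1.5 = 16 chords.
B: 8·2 = 16 beats, 16/4 = 4 chords.
C: 8·6 = 48 beats, 48/1 = 48 chords.
D: 17·6 = 102 beats, 102/2 = 51 chords.
Total: 16 + 4 + 48 + 51 = 119.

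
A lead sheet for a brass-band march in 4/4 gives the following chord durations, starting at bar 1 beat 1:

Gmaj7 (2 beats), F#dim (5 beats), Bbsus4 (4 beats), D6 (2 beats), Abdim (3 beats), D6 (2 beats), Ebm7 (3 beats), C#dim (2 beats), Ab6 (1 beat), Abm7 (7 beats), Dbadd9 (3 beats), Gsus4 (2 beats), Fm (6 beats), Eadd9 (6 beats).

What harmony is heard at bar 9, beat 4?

Gsus4

Beat 4 of bar 9 is beat (9−1)×4 + 4 = 36 overall.
Running totals: Gmaj7 ends at 2, F#dim ends at 7, Bbsus4 ends at 11, D6 ends at 13, Abdim ends at 16, D6 ends at 18, Ebm7 ends at 21, C#dim ends at 23, Ab6 ends at 24, Abm7 ends at 31, Dbadd9 ends at 34, Gsus4 ends at 36.
Beat 36 falls within Gsus4.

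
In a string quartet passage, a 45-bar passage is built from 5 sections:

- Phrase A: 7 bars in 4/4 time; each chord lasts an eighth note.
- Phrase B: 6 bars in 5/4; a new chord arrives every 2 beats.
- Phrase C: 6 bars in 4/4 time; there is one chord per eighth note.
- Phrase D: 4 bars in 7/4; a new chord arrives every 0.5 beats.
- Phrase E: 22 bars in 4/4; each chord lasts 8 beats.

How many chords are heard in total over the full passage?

186 chords

A has 28 beats and chords last 0.5 each, so 56 chords.
B has 30 beats and chords last 2 each, so 15 chords.
C has 24 beats and chords last 0.5 each, so 48 chords.
D has 28 beats and chords last 0.5 each, so 56 chords.
E has 88 beats and chords last 8 each, so 11 chords.
Total: 56 + 15 + 48 + 56 + 11 = 186.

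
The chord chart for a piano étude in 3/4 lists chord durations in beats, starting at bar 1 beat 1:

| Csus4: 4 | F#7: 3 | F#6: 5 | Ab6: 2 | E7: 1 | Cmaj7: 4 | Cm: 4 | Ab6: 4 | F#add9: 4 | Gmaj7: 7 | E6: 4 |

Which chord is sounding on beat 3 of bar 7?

Cm

Beat 3 of bar 7 is beat (7−1)×3 + 3 = 21 overall.
Running totals: Csus4 ends at 4, F#7 ends at 7, F#6 ends at 12, Ab6 ends at 14, E7 ends at 15, Cmaj7 ends at 19, Cm ends at 23.
Beat 21 falls within Cm.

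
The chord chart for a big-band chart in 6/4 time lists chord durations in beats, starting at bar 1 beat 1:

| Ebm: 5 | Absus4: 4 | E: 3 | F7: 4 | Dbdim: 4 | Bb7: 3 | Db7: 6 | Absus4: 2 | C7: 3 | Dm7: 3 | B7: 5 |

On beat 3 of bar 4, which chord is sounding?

Beat 3 of bar 4 is beat (4−1)×6 + 3 = 21 overall.
Running totals: Ebm ends at 5, Absus4 ends at 9, E ends at 12, F7 ends at 16, Dbdim ends at 20, Bb7 ends at 23.
Beat 21 falls within Bb7.

Bb7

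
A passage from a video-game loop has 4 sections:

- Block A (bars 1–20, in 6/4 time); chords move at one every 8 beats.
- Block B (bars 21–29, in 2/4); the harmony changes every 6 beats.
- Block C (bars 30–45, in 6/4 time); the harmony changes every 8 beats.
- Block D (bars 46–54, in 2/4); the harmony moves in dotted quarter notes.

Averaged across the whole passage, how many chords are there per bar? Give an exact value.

A: 20 bars of 6 beats is 120 beats; at 8 beats each that's 15 chords.
B: 9 bars of 2 beats is 18 beats; at 6 beats each that's 3 chords.
C: 16 bars of 6 beats is 96 beats; at 8 beats each that's 12 chords.
D: 9 bars of 2 beats is 18 beats; at 1.5 beats each that's 12 chords.
Overall: 42 chords over 54 bars → 42/54 = 7/9 chords per bar.

7/9 chords per bar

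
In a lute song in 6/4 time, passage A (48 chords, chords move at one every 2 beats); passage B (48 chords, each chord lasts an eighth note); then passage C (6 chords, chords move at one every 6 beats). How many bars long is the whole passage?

A: 48 × 2 = 96 beats = 16 bars.
B: 48 × 0.5 = 24 beats = 4 bars.
C: 6 × 6 = 36 beats = 6 bars.
Total: 16 + 4 + 6 = 26 bars.

26 bars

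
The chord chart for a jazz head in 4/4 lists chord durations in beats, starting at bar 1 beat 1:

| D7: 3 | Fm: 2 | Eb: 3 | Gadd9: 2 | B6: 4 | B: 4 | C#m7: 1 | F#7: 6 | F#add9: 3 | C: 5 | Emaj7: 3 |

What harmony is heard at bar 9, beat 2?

Beat 2 of bar 9 is beat (9−1)×4 + 2 = 34 overall.
Running totals: D7 ends at 3, Fm ends at 5, Eb ends at 8, Gadd9 ends at 10, B6 ends at 14, B ends at 18, C#m7 ends at 19, F#7 ends at 25, F#add9 ends at 28, C ends at 33, Emaj7 ends at 36.
Beat 34 falls within Emaj7.

Emaj7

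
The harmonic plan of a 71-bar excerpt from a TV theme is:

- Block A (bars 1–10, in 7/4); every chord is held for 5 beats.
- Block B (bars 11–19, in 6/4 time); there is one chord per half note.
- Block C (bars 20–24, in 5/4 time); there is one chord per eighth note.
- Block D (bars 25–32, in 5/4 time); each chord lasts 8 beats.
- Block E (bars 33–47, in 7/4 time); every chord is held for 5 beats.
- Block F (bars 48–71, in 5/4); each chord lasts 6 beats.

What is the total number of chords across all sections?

137 chords

A: 10 bars × 7 beats = 70 beats; 5 beats/chord → 14 chords.
B: 9 bars × 6 beats = 54 beats; 2 beats/chord → 27 chords.
C: 5 bars × 5 beats = 25 beats; 0.5 beats/chord → 50 chords.
D: 8 bars × 5 beats = 40 beats; 8 beats/chord → 5 chords.
E: 15 bars × 7 beats = 105 beats; 5 beats/chord → 21 chords.
F: 24 bars × 5 beats = 120 beats; 6 beats/chord → 20 chords.
Total: 14 + 27 + 50 + 5 + 21 + 20 = 137.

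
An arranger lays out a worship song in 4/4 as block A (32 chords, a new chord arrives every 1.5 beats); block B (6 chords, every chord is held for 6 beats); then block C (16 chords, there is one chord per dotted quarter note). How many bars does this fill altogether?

27 bars

A: 32 × 1.5 = 48 beats = 12 bars.
B: 6 × 6 = 36 beats = 9 bars.
C: 16 × 1.5 = 24 beats = 6 bars.
Total: 12 + 9 + 6 = 27 bars.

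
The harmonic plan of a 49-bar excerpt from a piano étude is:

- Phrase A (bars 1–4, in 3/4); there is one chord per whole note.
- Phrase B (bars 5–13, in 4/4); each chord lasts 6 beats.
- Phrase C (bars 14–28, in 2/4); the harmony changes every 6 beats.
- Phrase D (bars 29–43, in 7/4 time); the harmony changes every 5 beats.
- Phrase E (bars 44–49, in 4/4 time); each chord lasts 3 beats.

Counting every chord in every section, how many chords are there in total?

A has 12 beats and chords last 4 each, so 3 chords.
B has 36 beats and chords last 6 each, so 6 chords.
C has 30 beats and chords last 6 each, so 5 chords.
D has 105 beats and chords last 5 each, so 21 chords.
E has 24 beats and chords last 3 each, so 8 chords.
Total: 3 + 6 + 5 + 21 + 8 = 43.

43 chords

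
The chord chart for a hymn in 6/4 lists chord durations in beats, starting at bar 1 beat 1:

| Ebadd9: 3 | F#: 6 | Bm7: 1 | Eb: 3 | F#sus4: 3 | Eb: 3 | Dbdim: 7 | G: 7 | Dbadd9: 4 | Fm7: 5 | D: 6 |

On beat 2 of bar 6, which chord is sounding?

Beat 2 of bar 6 is beat (6−1)×6 + 2 = 32 overall.
Running totals: Ebadd9 ends at 3, F# ends at 9, Bm7 ends at 10, Eb ends at 13, F#sus4 ends at 16, Eb ends at 19, Dbdim ends at 26, G ends at 33.
Beat 32 falls within G.

G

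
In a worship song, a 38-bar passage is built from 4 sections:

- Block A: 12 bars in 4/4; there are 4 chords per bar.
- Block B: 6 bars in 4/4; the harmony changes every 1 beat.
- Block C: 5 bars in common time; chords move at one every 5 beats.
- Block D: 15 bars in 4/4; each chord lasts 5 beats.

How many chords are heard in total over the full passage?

88 chords

A: 12 bars × 4 beats = 48 beats; 1 beat/chord → 48 chords.
B: 6 bars × 4 beats = 24 beats; 1 beat/chord → 24 chords.
C: 5 bars × 4 beats = 20 beats; 5 beats/chord → 4 chords.
D: 15 bars × 4 beats = 60 beats; 5 beats/chord → 12 chords.
Total: 48 + 24 + 4 + 12 = 88.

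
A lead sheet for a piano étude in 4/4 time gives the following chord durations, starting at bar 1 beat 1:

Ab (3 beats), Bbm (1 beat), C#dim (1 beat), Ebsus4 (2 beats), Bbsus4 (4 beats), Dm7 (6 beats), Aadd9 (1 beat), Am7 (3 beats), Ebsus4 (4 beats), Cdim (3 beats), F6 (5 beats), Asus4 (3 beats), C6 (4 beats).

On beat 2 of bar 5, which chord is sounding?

Aadd9

Beat 2 of bar 5 is beat (5−1)×4 + 2 = 18 overall.
Running totals: Ab ends at 3, Bbm ends at 4, C#dim ends at 5, Ebsus4 ends at 7, Bbsus4 ends at 11, Dm7 ends at 17, Aadd9 ends at 18.
Beat 18 falls within Aadd9.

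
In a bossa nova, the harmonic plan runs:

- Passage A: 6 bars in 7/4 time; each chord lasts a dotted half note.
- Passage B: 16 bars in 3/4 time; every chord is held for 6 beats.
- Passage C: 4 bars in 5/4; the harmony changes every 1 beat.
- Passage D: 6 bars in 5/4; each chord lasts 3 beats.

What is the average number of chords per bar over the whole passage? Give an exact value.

1.625 chords per bar

A: 6 bars of 7 beats is 42 beats; at 3 beats each that's 14 chords.
B: 16 bars of 3 beats is 48 beats; at 6 beats each that's 8 chords.
C: 4 bars of 5 beats is 20 beats; at 1 beat each that's 20 chords.
D: 6 bars of 5 beats is 30 beats; at 3 beats each that's 10 chords.
Overall: 52 chords over 32 bars → 52/32 = 1.625 chords per bar.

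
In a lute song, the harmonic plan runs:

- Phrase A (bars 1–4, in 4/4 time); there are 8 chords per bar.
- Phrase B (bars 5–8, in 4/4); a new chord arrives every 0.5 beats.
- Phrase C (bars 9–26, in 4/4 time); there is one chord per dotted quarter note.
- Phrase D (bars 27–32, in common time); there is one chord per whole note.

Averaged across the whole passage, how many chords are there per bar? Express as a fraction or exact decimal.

59/16 chords per bar

A: 4 × 4 = 16 beats ÷ 0.5 = 32 chords.
B: 4 × 4 = 16 beats ÷ 0.5 = 32 chords.
C: 18 × 4 = 72 beats ÷ 1.5 = 48 chords.
D: 6 × 4 = 24 beats ÷ 4 = 6 chords.
Overall: 118 chords over 32 bars → 118/32 = 59/16 chords per bar.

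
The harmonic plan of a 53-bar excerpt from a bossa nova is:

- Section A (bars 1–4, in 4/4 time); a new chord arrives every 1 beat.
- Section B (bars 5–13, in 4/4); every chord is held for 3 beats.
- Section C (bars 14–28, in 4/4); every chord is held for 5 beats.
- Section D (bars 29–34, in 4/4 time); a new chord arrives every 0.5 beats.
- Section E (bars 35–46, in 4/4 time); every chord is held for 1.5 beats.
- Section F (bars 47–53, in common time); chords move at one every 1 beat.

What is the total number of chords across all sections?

148 chords

A has 16 beats and chords last 1 each, so 16 chords.
B has 36 beats and chords last 3 each, so 12 chords.
C has 60 beats and chords last 5 each, so 12 chords.
D has 24 beats and chords last 0.5 each, so 48 chords.
E has 48 beats and chords last 1.5 each, so 32 chords.
F has 28 beats and chords last 1 each, so 28 chords.
Total: 16 + 12 + 12 + 48 + 32 + 28 = 148.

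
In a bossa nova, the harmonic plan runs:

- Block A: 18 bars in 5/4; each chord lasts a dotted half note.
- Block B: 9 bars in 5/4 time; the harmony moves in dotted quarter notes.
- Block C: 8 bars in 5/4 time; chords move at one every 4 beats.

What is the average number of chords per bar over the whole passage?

2 chords per bar

A: 18 bars of 5 beats is 90 beats; at 3 beats each that's 30 chords.
B: 9 bars of 5 beats is 45 beats; at 1.5 beats each that's 30 chords.
C: 8 bars of 5 beats is 40 beats; at 4 beats each that's 10 chords.
Overall: 70 chords over 35 bars → 70/35 = 2 chords per bar.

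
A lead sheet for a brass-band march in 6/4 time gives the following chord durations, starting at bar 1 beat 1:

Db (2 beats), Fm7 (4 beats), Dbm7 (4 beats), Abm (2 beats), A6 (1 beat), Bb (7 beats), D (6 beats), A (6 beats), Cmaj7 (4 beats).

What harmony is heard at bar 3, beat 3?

Bb

Beat 3 of bar 3 is beat (3−1)×6 + 3 = 15 overall.
Running totals: Db ends at 2, Fm7 ends at 6, Dbm7 ends at 10, Abm ends at 12, A6 ends at 13, Bb ends at 20.
Beat 15 falls within Bb.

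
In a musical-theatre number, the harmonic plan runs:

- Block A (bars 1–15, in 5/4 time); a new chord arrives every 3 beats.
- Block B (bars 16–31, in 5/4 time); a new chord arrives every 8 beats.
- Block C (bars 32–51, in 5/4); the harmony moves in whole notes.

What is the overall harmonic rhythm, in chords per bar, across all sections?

A: 15 bars of 5 beats is 75 beats; at 3 beats each that's 25 chords.
B: 16 bars of 5 beats is 80 beats; at 8 beats each that's 10 chords.
C: 20 bars of 5 beats is 100 beats; at 4 beats each that's 25 chords.
Overall: 60 chords over 51 bars → 60/51 = 20/17 chords per bar.

20/17 chords per bar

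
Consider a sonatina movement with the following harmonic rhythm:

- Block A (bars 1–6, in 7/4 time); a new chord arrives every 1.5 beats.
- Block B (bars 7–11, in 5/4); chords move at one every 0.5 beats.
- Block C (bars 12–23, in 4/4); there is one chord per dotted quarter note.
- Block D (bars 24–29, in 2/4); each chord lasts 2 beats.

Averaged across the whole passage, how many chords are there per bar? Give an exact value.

4 chords per bar

A: 6 bars of 7 beats is 42 beats; at 1.5 beats each that's 28 chords.
B: 5 bars of 5 beats is 25 beats; at 0.5 beats each that's 50 chords.
C: 12 bars of 4 beats is 48 beats; at 1.5 beats each that's 32 chords.
D: 6 bars of 2 beats is 12 beats; at 2 beats each that's 6 chords.
Overall: 116 chords over 29 bars → 116/29 = 4 chords per bar.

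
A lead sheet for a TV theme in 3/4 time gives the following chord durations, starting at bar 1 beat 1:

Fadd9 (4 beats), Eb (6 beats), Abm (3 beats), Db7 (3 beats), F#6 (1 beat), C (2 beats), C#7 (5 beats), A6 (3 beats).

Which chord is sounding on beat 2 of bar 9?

A6

Beat 2 of bar 9 is beat (9−1)×3 + 2 = 26 overall.
Running totals: Fadd9 ends at 4, Eb ends at 10, Abm ends at 13, Db7 ends at 16, F#6 ends at 17, C ends at 19, C#7 ends at 24, A6 ends at 27.
Beat 26 falls within A6.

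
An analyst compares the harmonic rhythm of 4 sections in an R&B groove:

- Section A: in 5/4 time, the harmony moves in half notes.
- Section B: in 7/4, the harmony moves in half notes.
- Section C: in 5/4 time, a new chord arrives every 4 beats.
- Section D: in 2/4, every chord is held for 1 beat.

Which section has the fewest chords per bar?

A: each chord is 2 beats in 5/4, so 2.5 per bar.
B: each chord is 2 beats in 7/4, so 3.5 per bar.
C: each chord is 4 beats in 5/4, so 1.25 per bar.
D: each chord is 1 beat in 2/4, so 2 per bar.
Slowest is C at 1.25 chords/bar.

Section C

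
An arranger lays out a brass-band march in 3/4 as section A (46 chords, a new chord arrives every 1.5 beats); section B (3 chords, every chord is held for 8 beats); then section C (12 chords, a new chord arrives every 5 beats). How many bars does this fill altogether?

51 bars

A: 46 × 1.5 = 69 beats = 23 bars.
B: 3 × 8 = 24 beats = 8 bars.
C: 12 × 5 = 60 beats = 20 bars.
Total: 23 + 8 + 20 = 51 bars.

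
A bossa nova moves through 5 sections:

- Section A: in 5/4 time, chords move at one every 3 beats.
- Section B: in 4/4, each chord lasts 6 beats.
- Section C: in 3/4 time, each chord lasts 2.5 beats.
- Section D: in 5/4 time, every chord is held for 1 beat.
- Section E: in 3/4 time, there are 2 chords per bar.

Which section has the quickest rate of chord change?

A: 5 beats/bar ÷ 3 beats/chord = 5/3 chords/bar.
B: 4 beats/bar ÷ 6 beats/chord = 2/3 chords/bar.
C: 3 beats/bar ÷ 2.5 beats/chord = 1.2 chords/bar.
D: 5 beats/bar ÷ 1 beat/chord = 5 chords/bar.
E: 3 beats/bar ÷ 1.5 beats/chord = 2 chords/bar.
Fastest is D at 5 chords/bar.

Section D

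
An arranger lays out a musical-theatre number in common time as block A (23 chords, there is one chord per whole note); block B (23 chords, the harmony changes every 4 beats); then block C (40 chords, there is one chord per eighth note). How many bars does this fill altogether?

A: 23 × 4 = 92 beats = 23 bars.
B: 23 × 4 = 92 beats = 23 bars.
C: 40 × 0.5 = 20 beats = 5 bars.
Total: 23 + 23 + 5 = 51 bars.

51 bars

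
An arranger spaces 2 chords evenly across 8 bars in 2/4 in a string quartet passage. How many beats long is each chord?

8 beats

8 bars × 2 beats/bar = 16 beats total.
16 beats ÷ 2 chords = 8 beats per chord.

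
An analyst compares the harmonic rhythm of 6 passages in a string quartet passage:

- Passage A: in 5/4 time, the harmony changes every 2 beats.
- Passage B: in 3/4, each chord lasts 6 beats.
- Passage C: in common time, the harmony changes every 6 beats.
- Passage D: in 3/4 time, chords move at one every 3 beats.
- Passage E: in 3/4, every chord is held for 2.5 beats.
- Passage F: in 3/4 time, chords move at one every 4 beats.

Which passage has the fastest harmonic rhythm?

Passage A

A: 5/2 = 2.5 chords/bar.
B: 3/6 = 0.5 chords/bar.
C: 4/6 = 2/3 chords/bar.
D: 3/3 = 1 chord/bar.
E: 3/2.5 = 1.2 chords/bar.
F: 3/4 = 0.75 chords/bar.
Fastest is A at 2.5 chords/bar.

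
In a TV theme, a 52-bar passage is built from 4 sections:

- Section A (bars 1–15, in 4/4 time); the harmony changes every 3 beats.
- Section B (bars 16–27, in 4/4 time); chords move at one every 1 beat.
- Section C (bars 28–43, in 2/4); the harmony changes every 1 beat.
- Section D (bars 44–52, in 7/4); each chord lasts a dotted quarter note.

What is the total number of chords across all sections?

A has 60 beats and chords last 3 each, so 20 chords.
B has 48 beats and chords last 1 each, so 48 chords.
C has 32 beats and chords last 1 each, so 32 chords.
D has 63 beats and chords last 1.5 each, so 42 chords.
Total: 20 + 48 + 32 + 42 = 142.

142 chords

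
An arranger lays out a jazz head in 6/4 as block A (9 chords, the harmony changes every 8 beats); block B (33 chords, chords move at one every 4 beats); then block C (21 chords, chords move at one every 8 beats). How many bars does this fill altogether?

A: 9 × 8 = 72 beats = 12 bars.
B: 33 × 4 = 132 beats = 22 bars.
C: 21 × 8 = 168 beats = 28 bars.
Total: 12 + 22 + 28 = 62 bars.

62 bars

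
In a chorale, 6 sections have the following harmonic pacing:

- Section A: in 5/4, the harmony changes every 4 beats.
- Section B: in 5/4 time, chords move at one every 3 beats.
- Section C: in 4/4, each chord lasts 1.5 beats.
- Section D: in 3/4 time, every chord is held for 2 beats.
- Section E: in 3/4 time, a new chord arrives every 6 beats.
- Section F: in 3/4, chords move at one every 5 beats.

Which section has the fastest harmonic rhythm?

Section C

A: 5 beats/bar ÷ 4 beats/chord = 1.25 chords/bar.
B: 5 beats/bar ÷ 3 beats/chord = 5/3 chords/bar.
C: 4 beats/bar ÷ 1.5 beats/chord = 8/3 chords/bar.
D: 3 beats/bar ÷ 2 beats/chord = 1.5 chords/bar.
E: 3 beats/bar ÷ 6 beats/chord = 0.5 chords/bar.
F: 3 beats/bar ÷ 5 beats/chord = 0.6 chords/bar.
Fastest is C at 8/3 chords/bar.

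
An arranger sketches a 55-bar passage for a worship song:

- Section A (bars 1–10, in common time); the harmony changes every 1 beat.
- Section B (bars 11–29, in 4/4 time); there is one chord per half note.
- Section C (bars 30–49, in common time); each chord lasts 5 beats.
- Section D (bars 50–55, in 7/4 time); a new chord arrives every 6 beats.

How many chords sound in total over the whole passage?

A: 10·4 = 40 beats, 40/1 = 40 chords.
B: 19·4 = 76 beats, 76/2 = 38 chords.
C: 20·4 = 80 beats, 80/5 = 16 chords.
D: 6·7 = 42 beats, 42/6 = 7 chords.
Total: 40 + 38 + 16 + 7 = 101.

101 chords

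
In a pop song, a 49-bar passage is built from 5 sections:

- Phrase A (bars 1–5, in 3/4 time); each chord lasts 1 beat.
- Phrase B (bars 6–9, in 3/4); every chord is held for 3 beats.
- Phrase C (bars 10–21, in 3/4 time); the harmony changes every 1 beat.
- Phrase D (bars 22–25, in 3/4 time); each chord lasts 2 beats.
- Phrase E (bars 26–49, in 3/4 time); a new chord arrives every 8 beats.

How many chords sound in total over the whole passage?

A: 5·3 = 15 beats, 15/1 = 15 chords.
B: 4·3 = 12 beats, 12/3 = 4 chords.
C: 12·3 = 36 beats, 36/1 = 36 chords.
D: 4·3 = 12 beats, 12/2 = 6 chords.
E: 24·3 = 72 beats, 72/8 = 9 chords.
Total: 15 + 4 + 36 + 6 + 9 = 70.

70 chords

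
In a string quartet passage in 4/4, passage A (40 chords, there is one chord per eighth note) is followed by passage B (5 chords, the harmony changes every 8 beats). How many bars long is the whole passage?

A: 40 × 0.5 = 20 beats = 5 bars.
B: 5 × 8 = 40 beats = 10 bars.
Total: 5 + 10 = 15 bars.

15 bars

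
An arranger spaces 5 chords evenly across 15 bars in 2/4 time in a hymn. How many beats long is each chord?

6 beats

15 bars × 2 beats/bar = 30 beats total.
30 beats ÷ 5 chords = 6 beats per chord.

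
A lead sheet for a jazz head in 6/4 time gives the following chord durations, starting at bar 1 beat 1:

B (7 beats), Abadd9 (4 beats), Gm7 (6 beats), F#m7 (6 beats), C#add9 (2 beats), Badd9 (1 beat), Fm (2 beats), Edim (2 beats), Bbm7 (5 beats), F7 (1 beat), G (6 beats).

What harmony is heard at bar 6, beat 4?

Beat 4 of bar 6 is beat (6−1)×6 + 4 = 34 overall.
Running totals: B ends at 7, Abadd9 ends at 11, Gm7 ends at 17, F#m7 ends at 23, C#add9 ends at 25, Badd9 ends at 26, Fm ends at 28, Edim ends at 30, Bbm7 ends at 35.
Beat 34 falls within Bbm7.

Bbm7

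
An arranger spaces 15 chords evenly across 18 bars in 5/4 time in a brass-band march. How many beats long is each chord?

18 bars × 5 beats/bar = 90 beats total.
90 beats ÷ 15 chords = 6 beats per chord.

6 beats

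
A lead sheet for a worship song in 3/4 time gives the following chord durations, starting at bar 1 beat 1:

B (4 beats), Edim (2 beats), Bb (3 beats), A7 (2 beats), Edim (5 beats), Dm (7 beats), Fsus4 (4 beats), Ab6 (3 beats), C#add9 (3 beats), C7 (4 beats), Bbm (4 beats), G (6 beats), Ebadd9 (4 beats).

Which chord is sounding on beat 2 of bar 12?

C7

Beat 2 of bar 12 is beat (12−1)×3 + 2 = 35 overall.
Running totals: B ends at 4, Edim ends at 6, Bb ends at 9, A7 ends at 11, Edim ends at 16, Dm ends at 23, Fsus4 ends at 27, Ab6 ends at 30, C#add9 ends at 33, C7 ends at 37.
Beat 35 falls within C7.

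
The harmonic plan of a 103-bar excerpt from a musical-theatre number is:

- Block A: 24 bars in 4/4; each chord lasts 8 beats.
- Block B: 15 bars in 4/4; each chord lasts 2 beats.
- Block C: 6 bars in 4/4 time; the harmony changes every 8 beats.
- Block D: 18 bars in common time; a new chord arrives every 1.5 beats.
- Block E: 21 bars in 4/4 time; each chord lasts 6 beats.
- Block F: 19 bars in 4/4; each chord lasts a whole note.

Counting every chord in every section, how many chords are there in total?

A has 96 beats and chords last 8 each, so 12 chords.
B has 60 beats and chords last 2 each, so 30 chords.
C has 24 beats and chords last 8 each, so 3 chords.
D has 72 beats and chords last 1.5 each, so 48 chords.
E has 84 beats and chords last 6 each, so 14 chords.
F has 76 beats and chords last 4 each, so 19 chords.
Total: 12 + 30 + 3 + 48 + 14 + 19 = 126.

126 chords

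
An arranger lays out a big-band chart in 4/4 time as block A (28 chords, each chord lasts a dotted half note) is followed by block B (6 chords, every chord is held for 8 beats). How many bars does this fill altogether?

33 bars

A: 28 × 3 = 84 beats = 21 bars.
B: 6 × 8 = 48 beats = 12 bars.
Total: 21 + 12 = 33 bars.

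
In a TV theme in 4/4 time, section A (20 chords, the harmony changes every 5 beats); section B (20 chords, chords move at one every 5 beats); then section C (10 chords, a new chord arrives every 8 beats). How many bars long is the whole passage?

70 bars

A: 20 × 5 = 100 beats = 25 bars.
B: 20 × 5 = 100 beats = 25 bars.
C: 10 × 8 = 80 beats = 20 bars.
Total: 25 + 25 + 20 = 70 bars.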